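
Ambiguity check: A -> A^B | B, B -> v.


precedence layered via separate nonterminal B: deterministic
Unambiguous


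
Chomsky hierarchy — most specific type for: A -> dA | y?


Right-linear: every RHS is a terminal or a terminal followed by one nonterminal
Classification: Type 3 (Regular)


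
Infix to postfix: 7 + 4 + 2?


Left to right (same or higher precedence on left)
Postfix: 7 4 + 2 +


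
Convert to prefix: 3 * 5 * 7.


left-to-right (same/higher precedence on left): tree is (* (* 3 5) 7)
Prefix: * * 3 5 7


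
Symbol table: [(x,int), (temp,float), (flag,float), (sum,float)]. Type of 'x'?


Lookup 'x' → type int


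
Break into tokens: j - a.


Scan left to right, longest-match per lexeme
Tokens: ID(j), OP(-), ID(a)


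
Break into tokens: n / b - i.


Scan left to right, longest-match per lexeme
Tokens: ID(n), OP(/), ID(b), OP(-), ID(i)


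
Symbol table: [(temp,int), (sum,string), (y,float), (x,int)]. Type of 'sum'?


Lookup 'sum' → type string


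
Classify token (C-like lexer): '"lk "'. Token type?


Pattern: double-quoted sequence
Type: STRING_LITERAL


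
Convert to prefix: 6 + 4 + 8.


left-to-right (same/higher precedence on left): tree is (+ (+ 6 4) 8)
Prefix: + + 6 4 8


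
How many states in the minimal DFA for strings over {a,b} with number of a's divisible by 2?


Track (count of a) mod 2: states 0..1, accept at 0
Minimal DFA: 2 states


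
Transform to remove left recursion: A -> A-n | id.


Left-recursive alternatives: A-n; non-recursive: id
Introduce A': A -> idA', A' -> -nA' | ε


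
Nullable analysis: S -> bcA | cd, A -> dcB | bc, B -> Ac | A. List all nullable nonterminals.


A nonterminal is nullable iff some alternative derives ε (directly, or every symbol in it is nullable)
Nullable: {}


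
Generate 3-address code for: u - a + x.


Break into single-operator statements:
t1 = u - a
t2 = t1 + x


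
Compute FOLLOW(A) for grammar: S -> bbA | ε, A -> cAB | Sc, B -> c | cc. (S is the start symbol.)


$ ∈ FOLLOW(S). For each A -> αBβ: add FIRST(β)\{ε} to FOLLOW(B); if β nullable, add FOLLOW(A).
FOLLOW(A) = {$, c}


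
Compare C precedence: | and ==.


'==' is equality (level 6); '|' is bitwise OR (level 3)
Higher level binds tighter
'==' has higher precedence than '|'


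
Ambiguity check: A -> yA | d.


right-linear, alternatives start with distinct terminals 'y' vs 'd': unique leftmost derivation
Unambiguous


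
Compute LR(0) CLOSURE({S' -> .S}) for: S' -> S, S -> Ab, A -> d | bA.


Start: S' -> .S
For each item with dot before a nonterminal B, add B -> .γ for every B-production
Closure: [S' -> .S, S -> .Ab, A -> .d, A -> .bA]


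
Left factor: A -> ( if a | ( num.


Common prefix: '('
Factored: A -> ( A', A' -> if a | num


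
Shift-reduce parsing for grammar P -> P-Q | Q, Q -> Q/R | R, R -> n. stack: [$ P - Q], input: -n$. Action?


handle 'P-Q' on top; lookahead ∈ FOLLOW(P) = {-, $}
Action: reduce (P -> P-Q)


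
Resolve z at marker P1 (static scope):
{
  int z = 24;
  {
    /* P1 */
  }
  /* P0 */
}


P1's block does not declare z; resolves to the enclosing declaration at depth 0
z = 24


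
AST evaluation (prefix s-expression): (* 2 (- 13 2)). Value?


Evaluate inner: (- 13 2) = 11
Evaluate root: (* 2 11) = 22
Result: 22


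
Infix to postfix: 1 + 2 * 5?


* has higher precedence, evaluate 2*5 first
Postfix: 1 2 5 * +


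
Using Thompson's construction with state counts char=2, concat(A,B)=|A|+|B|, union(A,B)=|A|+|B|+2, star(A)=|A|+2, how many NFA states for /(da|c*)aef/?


Syntax tree has 6 char leaf(s), 1 union(s), 1 star(s)
chars contribute 6×2 = 12; each union adds +2; each star adds +2
Total: 12 + 2 + 2 = 16 states


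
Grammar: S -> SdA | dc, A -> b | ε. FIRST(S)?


Per alternative of S: FIRST(SdA) = {d}; FIRST(dc) = {d}
FIRST(S) = {d}


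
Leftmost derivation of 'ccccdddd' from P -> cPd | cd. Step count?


Derivation: P => cPd => ccPdd => cccPddd => ccccdddd
Steps: 4


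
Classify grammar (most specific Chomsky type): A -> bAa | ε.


Single nonterminal LHS, but b^n a^n is not regular
Classification: Type 2 (Context-Free)


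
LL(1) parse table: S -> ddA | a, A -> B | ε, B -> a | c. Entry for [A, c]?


For [A, c]: 'c' ∈ FIRST(B)
Entry: A -> B


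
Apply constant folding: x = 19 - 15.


19 - 15 = 4 at compile time
Optimized: x = 4


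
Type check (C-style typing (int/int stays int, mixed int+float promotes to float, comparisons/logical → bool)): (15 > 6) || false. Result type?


Operand types: bool || bool
Rule: logical operators take bool operands and yield bool
Result type: bool


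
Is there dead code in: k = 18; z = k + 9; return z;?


k is read by z's definition; z is returned
No dead code


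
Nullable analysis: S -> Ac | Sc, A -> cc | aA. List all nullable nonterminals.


A nonterminal is nullable iff some alternative derives ε (directly, or every symbol in it is nullable)
Nullable: {}


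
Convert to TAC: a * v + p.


Break into single-operator statements:
t1 = a * v
t2 = t1 + p


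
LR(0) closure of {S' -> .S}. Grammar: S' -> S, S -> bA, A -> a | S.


Start: S' -> .S
For each item with dot before a nonterminal B, add B -> .γ for every B-production
Closure: [S' -> .S, S -> .bA]


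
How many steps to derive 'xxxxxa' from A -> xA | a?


Derivation: A => xA => xxA => xxxA => xxxxA => xxxxxA => xxxxxa
Steps: 6


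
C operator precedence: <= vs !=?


'<=' is relational (level 7); '!=' is equality (level 6)
Higher level binds tighter
'<=' has higher precedence than '!='


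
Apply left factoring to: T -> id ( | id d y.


Common prefix: 'id'
Factored: T -> id T', T' -> ( | d y


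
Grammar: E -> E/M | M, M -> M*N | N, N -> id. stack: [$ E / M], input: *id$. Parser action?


'*' can extend M; shift to build M -> M*N
Action: shift


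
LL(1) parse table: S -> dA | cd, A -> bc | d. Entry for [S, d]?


For [S, d]: 'd' ∈ FIRST(dA)
Entry: S -> dA


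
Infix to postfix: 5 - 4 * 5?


* has higher precedence, evaluate 4*5 first
Postfix: 5 4 5 * -


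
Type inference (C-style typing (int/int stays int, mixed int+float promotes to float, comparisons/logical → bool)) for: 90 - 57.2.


Operand types: int - float
Rule: mixed int/float promotes to float; int/int stays int
Result type: float


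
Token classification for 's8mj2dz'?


Pattern: letter/underscore followed by alphanumerics, not a keyword
Type: IDENTIFIER


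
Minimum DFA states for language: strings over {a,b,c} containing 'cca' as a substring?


KMP-style automaton: 3 progress states + 1 absorbing accept = 4
Minimal DFA: 4 states


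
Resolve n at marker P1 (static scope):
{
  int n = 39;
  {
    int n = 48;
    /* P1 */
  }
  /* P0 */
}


n declared in the same block as P1
n = 48


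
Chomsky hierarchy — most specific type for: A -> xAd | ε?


Single nonterminal LHS, but x^n d^n is not regular
Classification: Type 2 (Context-Free)


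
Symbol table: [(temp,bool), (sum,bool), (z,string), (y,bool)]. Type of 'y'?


Lookup 'y' → type bool


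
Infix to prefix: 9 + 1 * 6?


'*' binds tighter: tree is (+ 9 (* 1 6))
Prefix: + 9 * 1 6


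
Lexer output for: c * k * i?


Scan left to right, longest-match per lexeme
Tokens: ID(c), OP(*), ID(k), OP(*), ID(i)


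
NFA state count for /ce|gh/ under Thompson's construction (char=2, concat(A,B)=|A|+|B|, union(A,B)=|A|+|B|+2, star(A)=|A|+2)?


Syntax tree has 4 char leaf(s), 1 union(s), 0 star(s)
chars contribute 4×2 = 8; each union adds +2; each star adds +2
Total: 8 + 2 + 0 = 10 states


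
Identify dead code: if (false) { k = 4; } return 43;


condition is constant false, so the whole block is unreachable
Dead: 'if (false) { k = 4; }'


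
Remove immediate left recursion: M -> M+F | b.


Left-recursive alternatives: M+F; non-recursive: b
Introduce M': M -> bM', M' -> +FM' | ε


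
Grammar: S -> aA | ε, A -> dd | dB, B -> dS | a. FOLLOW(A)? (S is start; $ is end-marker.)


$ ∈ FOLLOW(S). For each A -> αBβ: add FIRST(β)\{ε} to FOLLOW(B); if β nullable, add FOLLOW(A).
FOLLOW(A) = {$}


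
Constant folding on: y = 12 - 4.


12 - 4 = 8 at compile time
Optimized: y = 8


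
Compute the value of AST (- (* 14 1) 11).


Evaluate inner: (* 14 1) = 14
Evaluate root: (- 14 11) = 3
Result: 3


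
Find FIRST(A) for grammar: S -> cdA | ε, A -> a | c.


Per alternative of A: FIRST(a) = {a}; FIRST(c) = {c}
FIRST(A) = {a, c}


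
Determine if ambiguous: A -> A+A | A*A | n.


'n+n*n' has two parse trees (no precedence encoded between + and *)
Ambiguous


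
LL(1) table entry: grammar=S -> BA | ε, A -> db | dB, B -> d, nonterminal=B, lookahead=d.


For [B, d]: 'd' ∈ FIRST(d)
Entry: B -> d


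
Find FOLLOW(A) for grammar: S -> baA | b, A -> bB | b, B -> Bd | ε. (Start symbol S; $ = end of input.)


$ ∈ FOLLOW(S). For each A -> αBβ: add FIRST(β)\{ε} to FOLLOW(B); if β nullable, add FOLLOW(A).
FOLLOW(A) = {$}


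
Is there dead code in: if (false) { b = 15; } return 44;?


condition is constant false, so the whole block is unreachable
Dead: 'if (false) { b = 15; }'


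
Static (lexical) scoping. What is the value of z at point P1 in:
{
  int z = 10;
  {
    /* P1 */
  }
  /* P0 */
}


P1's block does not declare z; resolves to the enclosing declaration at depth 0
z = 10


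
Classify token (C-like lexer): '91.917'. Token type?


Pattern: digits with a decimal point
Type: FLOAT_LITERAL


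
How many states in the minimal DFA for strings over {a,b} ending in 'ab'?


Track the longest suffix of input matching a prefix of 'ab': 3 classes (prefixes of length 0..2)
Minimal DFA: 3 states


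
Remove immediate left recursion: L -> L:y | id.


Left-recursive alternatives: L:y; non-recursive: id
Introduce L': L -> idL', L' -> :yL' | ε


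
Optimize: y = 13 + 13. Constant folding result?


13 + 13 = 26 at compile time
Optimized: y = 26


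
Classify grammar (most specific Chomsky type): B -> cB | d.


Right-linear: every RHS is a terminal or a terminal followed by one nonterminal
Classification: Type 3 (Regular)


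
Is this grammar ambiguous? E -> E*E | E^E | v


'v*v^v' has two parse trees (no precedence encoded between * and ^)
Ambiguous


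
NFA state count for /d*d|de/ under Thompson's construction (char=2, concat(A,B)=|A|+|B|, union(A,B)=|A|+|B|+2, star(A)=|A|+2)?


Syntax tree has 4 char leaf(s), 1 union(s), 1 star(s)
chars contribute 4×2 = 8; each union adds +2; each star adds +2
Total: 8 + 2 + 2 = 12 states


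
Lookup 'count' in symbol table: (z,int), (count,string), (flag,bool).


Lookup 'count' → type string


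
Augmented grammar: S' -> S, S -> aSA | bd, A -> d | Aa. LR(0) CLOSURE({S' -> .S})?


Start: S' -> .S
For each item with dot before a nonterminal B, add B -> .γ for every B-production
Closure: [S' -> .S, S -> .aSA, S -> .bd]


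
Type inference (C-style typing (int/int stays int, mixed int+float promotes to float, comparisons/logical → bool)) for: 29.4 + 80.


Operand types: float + int
Rule: mixed int/float promotes to float; int/int stays int
Result type: float


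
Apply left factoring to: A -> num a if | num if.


Common prefix: 'num'
Factored: A -> num A', A' -> a if | if


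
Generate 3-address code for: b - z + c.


Break into single-operator statements:
t1 = b - z
t2 = t1 + c


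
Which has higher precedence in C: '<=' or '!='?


'<=' is relational (level 7); '!=' is equality (level 6)
Higher level binds tighter
'<=' has higher precedence than '!='


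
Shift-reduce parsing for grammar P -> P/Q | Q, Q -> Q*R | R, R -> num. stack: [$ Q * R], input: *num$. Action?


handle 'Q*R' on top
Action: reduce (Q -> Q*R)


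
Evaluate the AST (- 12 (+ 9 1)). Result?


Evaluate inner: (+ 9 1) = 10
Evaluate root: (- 12 10) = 2
Result: 2


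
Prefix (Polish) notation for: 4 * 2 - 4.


left-to-right (same/higher precedence on left): tree is (- (* 4 2) 4)
Prefix: - * 4 2 4


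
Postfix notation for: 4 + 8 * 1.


* has higher precedence, evaluate 8*1 first
Postfix: 4 8 1 * +


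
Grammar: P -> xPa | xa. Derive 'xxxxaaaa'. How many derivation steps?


Derivation: P => xPa => xxPaa => xxxPaaa => xxxxaaaa
Steps: 4


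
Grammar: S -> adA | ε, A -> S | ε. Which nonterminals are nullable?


A nonterminal is nullable iff some alternative derives ε (directly, or every symbol in it is nullable)
Nullable: {A, S}


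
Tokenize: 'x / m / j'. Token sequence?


Scan left to right, longest-match per lexeme
Tokens: ID(x), OP(/), ID(m), OP(/), ID(j)


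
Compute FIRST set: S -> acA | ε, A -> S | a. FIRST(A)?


Per alternative of A: FIRST(S) = {a, ε}; FIRST(a) = {a}
FIRST(A) = {a, ε}


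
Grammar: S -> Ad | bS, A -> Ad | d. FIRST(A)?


Per alternative of A: FIRST(Ad) = {d}; FIRST(d) = {d}
FIRST(A) = {d}


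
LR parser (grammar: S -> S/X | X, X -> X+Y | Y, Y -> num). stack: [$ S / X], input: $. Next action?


handle 'S/X' on top; lookahead ∈ FOLLOW(S) = {/, $}
Action: reduce (S -> S/X)


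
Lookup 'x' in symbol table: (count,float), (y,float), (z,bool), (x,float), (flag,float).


Lookup 'x' → type float


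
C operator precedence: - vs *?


'*' is multiplicative (level 10); '-' is additive (level 9)
Higher level binds tighter
'*' has higher precedence than '-'


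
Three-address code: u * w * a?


Break into single-operator statements:
t1 = u * w
t2 = t1 * a


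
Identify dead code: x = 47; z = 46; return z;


x is assigned but never read
Dead: 'x = 47'


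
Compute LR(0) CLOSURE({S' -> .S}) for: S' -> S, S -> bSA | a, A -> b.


Start: S' -> .S
For each item with dot before a nonterminal B, add B -> .γ for every B-production
Closure: [S' -> .S, S -> .bSA, S -> .a]


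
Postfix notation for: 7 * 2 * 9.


Left to right (same or higher precedence on left)
Postfix: 7 2 * 9 *


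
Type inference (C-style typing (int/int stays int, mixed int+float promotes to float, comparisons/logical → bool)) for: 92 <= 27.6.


Operand types: int <= float
Rule: comparison yields bool
Result type: bool


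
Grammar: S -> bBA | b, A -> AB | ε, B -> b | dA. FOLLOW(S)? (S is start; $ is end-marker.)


$ ∈ FOLLOW(S). For each A -> αBβ: add FIRST(β)\{ε} to FOLLOW(B); if β nullable, add FOLLOW(A).
FOLLOW(S) = {$}


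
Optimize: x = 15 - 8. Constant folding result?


15 - 8 = 7 at compile time
Optimized: x = 7


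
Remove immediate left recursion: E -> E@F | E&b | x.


Left-recursive alternatives: E@F, E&b; non-recursive: x
Introduce E': E -> xE', E' -> @FE' | &bE' | ε


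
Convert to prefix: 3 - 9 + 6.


left-to-right (same/higher precedence on left): tree is (+ (- 3 9) 6)
Prefix: + - 3 9 6


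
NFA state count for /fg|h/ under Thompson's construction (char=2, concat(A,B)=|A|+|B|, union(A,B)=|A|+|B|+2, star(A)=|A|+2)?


Syntax tree has 3 char leaf(s), 1 union(s), 0 star(s)
chars contribute 3×2 = 6; each union adds +2; each star adds +2
Total: 6 + 2 + 0 = 8 states


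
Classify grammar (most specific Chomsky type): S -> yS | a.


Right-linear: every RHS is a terminal or a terminal followed by one nonterminal
Classification: Type 3 (Regular)


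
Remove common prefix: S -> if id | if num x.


Common prefix: 'if'
Factored: S -> if S', S' -> id | num x


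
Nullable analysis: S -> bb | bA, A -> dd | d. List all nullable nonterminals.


A nonterminal is nullable iff some alternative derives ε (directly, or every symbol in it is nullable)
Nullable: {}


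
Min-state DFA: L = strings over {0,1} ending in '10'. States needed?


Track the longest suffix of input matching a prefix of '10': 3 classes (prefixes of length 0..2)
Minimal DFA: 3 states


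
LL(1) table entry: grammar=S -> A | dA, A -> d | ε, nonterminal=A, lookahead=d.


For [A, d]: 'd' ∈ FIRST(d)
Entry: A -> d


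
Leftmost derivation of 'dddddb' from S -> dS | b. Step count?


Derivation: S => dS => ddS => dddS => ddddS => dddddS => dddddb
Steps: 6


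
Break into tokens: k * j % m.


Scan left to right, longest-match per lexeme
Tokens: ID(k), OP(*), ID(j), OP(%), ID(m)


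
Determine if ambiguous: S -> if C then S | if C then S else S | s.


dangling else: 'if C then if C then s else s' parses two ways
Ambiguous


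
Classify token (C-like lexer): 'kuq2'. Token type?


Pattern: letter/underscore followed by alphanumerics, not a keyword
Type: IDENTIFIER


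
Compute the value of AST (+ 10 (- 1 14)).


Evaluate inner: (- 1 14) = -13
Evaluate root: (+ 10 -13) = -3
Result: -3


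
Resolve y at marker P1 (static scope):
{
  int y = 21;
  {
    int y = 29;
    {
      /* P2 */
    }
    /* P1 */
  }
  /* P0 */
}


y declared in the same block as P1
y = 29


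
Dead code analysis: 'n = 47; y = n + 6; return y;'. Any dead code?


n is read by y's definition; y is returned
No dead code


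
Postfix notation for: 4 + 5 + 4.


Left to right (same or higher precedence on left)
Postfix: 4 5 + 4 +


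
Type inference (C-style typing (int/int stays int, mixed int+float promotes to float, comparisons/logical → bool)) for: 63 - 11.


Operand types: int - int
Rule: mixed int/float promotes to float; int/int stays int
Result type: int


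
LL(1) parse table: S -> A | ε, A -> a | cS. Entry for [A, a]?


For [A, a]: 'a' ∈ FIRST(a)
Entry: A -> a


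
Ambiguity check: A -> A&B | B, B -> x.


precedence layered via separate nonterminal B: deterministic
Unambiguous


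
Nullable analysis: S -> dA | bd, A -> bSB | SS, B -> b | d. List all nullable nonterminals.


A nonterminal is nullable iff some alternative derives ε (directly, or every symbol in it is nullable)
Nullable: {}


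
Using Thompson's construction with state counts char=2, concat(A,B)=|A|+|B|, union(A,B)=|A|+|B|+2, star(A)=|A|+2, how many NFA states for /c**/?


Syntax tree has 1 char leaf(s), 0 union(s), 2 star(s)
chars contribute 1×2 = 2; each union adds +2; each star adds +2
Total: 2 + 0 + 4 = 6 states


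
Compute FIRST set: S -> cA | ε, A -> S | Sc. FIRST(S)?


Per alternative of S: FIRST(cA) = {c}; FIRST(ε) = {ε}
FIRST(S) = {c, ε}


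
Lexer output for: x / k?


Scan left to right, longest-match per lexeme
Tokens: ID(x), OP(/), ID(k)


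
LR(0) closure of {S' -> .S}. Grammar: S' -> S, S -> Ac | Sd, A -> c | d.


Start: S' -> .S
For each item with dot before a nonterminal B, add B -> .γ for every B-production
Closure: [S' -> .S, S -> .Ac, S -> .Sd, A -> .c, A -> .d]


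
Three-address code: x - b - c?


Break into single-operator statements:
t1 = x - b
t2 = t1 - c


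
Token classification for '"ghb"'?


Pattern: double-quoted sequence
Type: STRING_LITERAL


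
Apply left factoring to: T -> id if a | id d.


Common prefix: 'id'
Factored: T -> id T', T' -> if a | d


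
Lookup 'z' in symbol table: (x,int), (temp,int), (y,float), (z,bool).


Lookup 'z' → type bool


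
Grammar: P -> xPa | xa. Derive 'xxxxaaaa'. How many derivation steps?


Derivation: P => xPa => xxPaa => xxxPaaa => xxxxaaaa
Steps: 4


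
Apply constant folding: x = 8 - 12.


8 - 12 = -4 at compile time
Optimized: x = -4


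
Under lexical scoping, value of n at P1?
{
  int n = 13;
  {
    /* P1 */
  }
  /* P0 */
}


P1's block does not declare n; resolves to the enclosing declaration at depth 0
n = 13


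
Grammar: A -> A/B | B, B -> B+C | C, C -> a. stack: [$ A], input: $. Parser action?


start symbol A on stack, input exhausted
Action: accept


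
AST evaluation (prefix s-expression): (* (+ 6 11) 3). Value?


Evaluate inner: (+ 6 11) = 17
Evaluate root: (* 17 3) = 51
Result: 51


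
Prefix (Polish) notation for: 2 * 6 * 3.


left-to-right (same/higher precedence on left): tree is (* (* 2 6) 3)
Prefix: * * 2 6 3


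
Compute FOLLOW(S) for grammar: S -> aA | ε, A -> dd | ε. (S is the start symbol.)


$ ∈ FOLLOW(S). For each A -> αBβ: add FIRST(β)\{ε} to FOLLOW(B); if β nullable, add FOLLOW(A).
FOLLOW(S) = {$}


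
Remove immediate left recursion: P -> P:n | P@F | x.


Left-recursive alternatives: P:n, P@F; non-recursive: x
Introduce P': P -> xP', P' -> :nP' | @FP' | ε


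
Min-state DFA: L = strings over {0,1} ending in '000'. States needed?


Track the longest suffix of input matching a prefix of '000': 4 classes (prefixes of length 0..3)
Minimal DFA: 4 states


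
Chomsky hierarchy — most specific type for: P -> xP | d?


Right-linear: every RHS is a terminal or a terminal followed by one nonterminal
Classification: Type 3 (Regular)


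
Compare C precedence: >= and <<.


'<<' is shift (level 8); '>=' is relational (level 7)
Higher level binds tighter
'<<' has higher precedence than '>='


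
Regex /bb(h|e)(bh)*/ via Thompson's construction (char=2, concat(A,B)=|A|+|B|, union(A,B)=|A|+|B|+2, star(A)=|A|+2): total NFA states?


Syntax tree has 6 char leaf(s), 1 union(s), 1 star(s)
chars contribute 6×2 = 12; each union adds +2; each star adds +2
Total: 12 + 2 + 2 = 16 states


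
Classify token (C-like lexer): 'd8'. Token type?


Pattern: letter/underscore followed by alphanumerics, not a keyword
Type: IDENTIFIER


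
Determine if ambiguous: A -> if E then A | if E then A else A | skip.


dangling else: 'if E then if E then skip else skip' parses two ways
Ambiguous


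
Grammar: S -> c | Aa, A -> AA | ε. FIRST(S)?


Per alternative of S: FIRST(c) = {c}; FIRST(Aa) = {a}
FIRST(S) = {a, c}


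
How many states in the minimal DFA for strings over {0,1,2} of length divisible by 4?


Track length mod 4: states 0..3, accept at 0
Minimal DFA: 4 states


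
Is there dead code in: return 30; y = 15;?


statement follows a return and is unreachable
Dead: 'y = 15'


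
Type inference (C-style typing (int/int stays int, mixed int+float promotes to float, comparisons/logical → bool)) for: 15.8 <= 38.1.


Operand types: float <= float
Rule: comparison yields bool
Result type: bool


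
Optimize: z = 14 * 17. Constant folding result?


14 * 17 = 238 at compile time
Optimized: z = 238


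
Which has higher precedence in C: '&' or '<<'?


'<<' is shift (level 8); '&' is bitwise AND (level 5)
Higher level binds tighter
'<<' has higher precedence than '&'


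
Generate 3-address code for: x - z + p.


Break into single-operator statements:
t1 = x - z
t2 = t1 + p


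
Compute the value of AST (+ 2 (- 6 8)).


Evaluate inner: (- 6 8) = -2
Evaluate root: (+ 2 -2) = 0
Result: 0


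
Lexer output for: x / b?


Scan left to right, longest-match per lexeme
Tokens: ID(x), OP(/), ID(b)


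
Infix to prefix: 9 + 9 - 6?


left-to-right (same/higher precedence on left): tree is (- (+ 9 9) 6)
Prefix: - + 9 9 6


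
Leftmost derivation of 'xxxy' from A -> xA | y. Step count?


Derivation: A => xA => xxA => xxxA => xxxy
Steps: 4


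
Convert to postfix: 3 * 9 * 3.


Left to right (same or higher precedence on left)
Postfix: 3 9 * 3 *


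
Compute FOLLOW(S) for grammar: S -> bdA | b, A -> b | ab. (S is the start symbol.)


$ ∈ FOLLOW(S). For each A -> αBβ: add FIRST(β)\{ε} to FOLLOW(B); if β nullable, add FOLLOW(A).
FOLLOW(S) = {$}


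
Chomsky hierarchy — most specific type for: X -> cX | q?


Right-linear: every RHS is a terminal or a terminal followed by one nonterminal
Classification: Type 3 (Regular)


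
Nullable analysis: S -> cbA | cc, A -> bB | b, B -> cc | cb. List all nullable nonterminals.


A nonterminal is nullable iff some alternative derives ε (directly, or every symbol in it is nullable)
Nullable: {}


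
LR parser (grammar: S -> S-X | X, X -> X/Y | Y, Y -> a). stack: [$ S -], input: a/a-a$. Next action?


no handle ('S-' is not any RHS); shift 'a'
Action: shift


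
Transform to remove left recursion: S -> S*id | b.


Left-recursive alternatives: S*id; non-recursive: b
Introduce S': S -> bS', S' -> *idS' | ε


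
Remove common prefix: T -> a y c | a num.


Common prefix: 'a'
Factored: T -> a T', T' -> y c | num


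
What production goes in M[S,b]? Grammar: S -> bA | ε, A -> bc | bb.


For [S, b]: 'b' ∈ FIRST(bA)
Entry: S -> bA


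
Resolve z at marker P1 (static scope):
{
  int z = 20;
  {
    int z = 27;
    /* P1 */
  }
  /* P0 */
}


z declared in the same block as P1
z = 27


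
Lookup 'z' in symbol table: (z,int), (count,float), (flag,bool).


Lookup 'z' → type int


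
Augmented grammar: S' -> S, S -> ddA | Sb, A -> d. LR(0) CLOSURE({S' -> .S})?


Start: S' -> .S
For each item with dot before a nonterminal B, add B -> .γ for every B-production
Closure: [S' -> .S, S -> .ddA, S -> .Sb]


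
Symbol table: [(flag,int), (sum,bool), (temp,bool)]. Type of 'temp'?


Lookup 'temp' → type bool


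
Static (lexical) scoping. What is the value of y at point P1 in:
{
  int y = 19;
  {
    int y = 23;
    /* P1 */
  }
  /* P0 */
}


y declared in the same block as P1
y = 23


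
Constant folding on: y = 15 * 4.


15 * 4 = 60 at compile time
Optimized: y = 60


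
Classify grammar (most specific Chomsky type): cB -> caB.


LHS has context (more than one symbol) and |LHS| ≤ |RHS|
Classification: Type 1 (Context-Sensitive)


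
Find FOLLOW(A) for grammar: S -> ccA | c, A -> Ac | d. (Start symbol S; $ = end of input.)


$ ∈ FOLLOW(S). For each A -> αBβ: add FIRST(β)\{ε} to FOLLOW(B); if β nullable, add FOLLOW(A).
FOLLOW(A) = {$, c}


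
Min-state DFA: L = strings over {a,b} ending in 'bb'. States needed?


Track the longest suffix of input matching a prefix of 'bb': 3 classes (prefixes of length 0..2)
Minimal DFA: 3 states


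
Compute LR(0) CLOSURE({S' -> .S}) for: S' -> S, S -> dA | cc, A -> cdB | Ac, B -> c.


Start: S' -> .S
For each item with dot before a nonterminal B, add B -> .γ for every B-production
Closure: [S' -> .S, S -> .dA, S -> .cc]


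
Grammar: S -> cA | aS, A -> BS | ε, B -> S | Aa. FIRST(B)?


Per alternative of B: FIRST(S) = {a, c}; FIRST(Aa) = {a, c}
FIRST(B) = {a, c}


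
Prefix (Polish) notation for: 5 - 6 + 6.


left-to-right (same/higher precedence on left): tree is (+ (- 5 6) 6)
Prefix: + - 5 6 6


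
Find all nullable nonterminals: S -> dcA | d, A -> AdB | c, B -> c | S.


A nonterminal is nullable iff some alternative derives ε (directly, or every symbol in it is nullable)
Nullable: {}


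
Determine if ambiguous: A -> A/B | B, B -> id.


precedence layered via separate nonterminal B: deterministic
Unambiguous


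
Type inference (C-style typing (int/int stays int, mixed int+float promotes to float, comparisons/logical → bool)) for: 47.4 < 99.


Operand types: float < int
Rule: comparison yields bool
Result type: bool


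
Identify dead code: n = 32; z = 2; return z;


n is assigned but never read
Dead: 'n = 32'


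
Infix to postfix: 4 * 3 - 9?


Left to right (same or higher precedence on left)
Postfix: 4 3 * 9 -


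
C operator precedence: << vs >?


'<<' is shift (level 8); '>' is relational (level 7)
Higher level binds tighter
'<<' has higher precedence than '>'


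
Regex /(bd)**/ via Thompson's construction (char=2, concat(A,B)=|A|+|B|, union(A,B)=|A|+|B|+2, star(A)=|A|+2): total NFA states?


Syntax tree has 2 char leaf(s), 0 union(s), 2 star(s)
chars contribute 2×2 = 4; each union adds +2; each star adds +2
Total: 4 + 0 + 4 = 8 states


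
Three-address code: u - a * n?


Break into single-operator statements:
t1 = a * n
t2 = u - t1


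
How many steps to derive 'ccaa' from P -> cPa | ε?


Derivation: P => cPa => ccPaa => ccaa
Steps: 3


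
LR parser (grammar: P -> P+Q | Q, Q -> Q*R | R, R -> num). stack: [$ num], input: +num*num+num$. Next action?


'num' on top is the handle for R -> num
Action: reduce (R -> num)


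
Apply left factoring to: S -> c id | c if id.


Common prefix: 'c'
Factored: S -> c S', S' -> id | if id


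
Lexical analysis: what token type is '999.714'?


Pattern: digits with a decimal point
Type: FLOAT_LITERAL


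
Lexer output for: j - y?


Scan left to right, longest-match per lexeme
Tokens: ID(j), OP(-), ID(y)


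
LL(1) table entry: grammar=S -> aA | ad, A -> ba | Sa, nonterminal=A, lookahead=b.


For [A, b]: 'b' ∈ FIRST(ba)
Entry: A -> ba


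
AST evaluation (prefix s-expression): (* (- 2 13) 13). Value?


Evaluate inner: (- 2 13) = -11
Evaluate root: (* -11 13) = -143
Result: -143


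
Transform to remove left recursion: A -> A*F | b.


Left-recursive alternatives: A*F; non-recursive: b
Introduce A': A -> bA', A' -> *FA' | ε


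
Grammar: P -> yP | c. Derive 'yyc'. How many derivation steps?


Derivation: P => yP => yyP => yyc
Steps: 3


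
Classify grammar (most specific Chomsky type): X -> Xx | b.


Left-linear: every RHS is a terminal or one nonterminal followed by a terminal
Classification: Type 3 (Regular)


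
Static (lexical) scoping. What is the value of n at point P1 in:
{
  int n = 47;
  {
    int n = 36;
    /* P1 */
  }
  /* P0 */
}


n declared in the same block as P1
n = 36


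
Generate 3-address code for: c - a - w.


Break into single-operator statements:
t1 = c - a
t2 = t1 - w


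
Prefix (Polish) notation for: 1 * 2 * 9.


left-to-right (same/higher precedence on left): tree is (* (* 1 2) 9)
Prefix: * * 1 2 9


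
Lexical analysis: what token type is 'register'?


Pattern: reserved word
Type: KEYWORD


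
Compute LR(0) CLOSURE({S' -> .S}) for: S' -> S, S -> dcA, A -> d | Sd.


Start: S' -> .S
For each item with dot before a nonterminal B, add B -> .γ for every B-production
Closure: [S' -> .S, S -> .dcA]


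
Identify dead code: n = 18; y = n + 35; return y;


n is read by y's definition; y is returned
No dead code


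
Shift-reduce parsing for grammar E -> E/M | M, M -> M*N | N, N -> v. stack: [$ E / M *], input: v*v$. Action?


no handle; shift 'v'
Action: shift


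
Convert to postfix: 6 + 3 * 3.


* has higher precedence, evaluate 3*3 first
Postfix: 6 3 3 * +


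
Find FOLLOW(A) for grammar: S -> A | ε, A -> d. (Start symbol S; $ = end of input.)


$ ∈ FOLLOW(S). For each A -> αBβ: add FIRST(β)\{ε} to FOLLOW(B); if β nullable, add FOLLOW(A).
FOLLOW(A) = {$}


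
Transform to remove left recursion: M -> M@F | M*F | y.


Left-recursive alternatives: M@F, M*F; non-recursive: y
Introduce M': M -> yM', M' -> @FM' | *FM' | ε


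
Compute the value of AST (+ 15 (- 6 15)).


Evaluate inner: (- 6 15) = -9
Evaluate root: (+ 15 -9) = 6
Result: 6


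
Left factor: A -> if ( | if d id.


Common prefix: 'if'
Factored: A -> if A', A' -> ( | d id


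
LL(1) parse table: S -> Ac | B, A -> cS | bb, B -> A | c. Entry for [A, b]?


For [A, b]: 'b' ∈ FIRST(bb)
Entry: A -> bb


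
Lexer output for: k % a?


Scan left to right, longest-match per lexeme
Tokens: ID(k), OP(%), ID(a)


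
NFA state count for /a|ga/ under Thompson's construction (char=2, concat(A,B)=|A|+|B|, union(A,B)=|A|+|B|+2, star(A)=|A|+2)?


Syntax tree has 3 char leaf(s), 1 union(s), 0 star(s)
chars contribute 3×2 = 6; each union adds +2; each star adds +2
Total: 6 + 2 + 0 = 8 states


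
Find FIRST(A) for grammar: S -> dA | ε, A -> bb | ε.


Per alternative of A: FIRST(bb) = {b}; FIRST(ε) = {ε}
FIRST(A) = {b, ε}


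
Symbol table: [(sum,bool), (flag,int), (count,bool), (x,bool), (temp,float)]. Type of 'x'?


Lookup 'x' → type bool


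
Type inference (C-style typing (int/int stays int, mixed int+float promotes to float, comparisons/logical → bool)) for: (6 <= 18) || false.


Operand types: bool || bool
Rule: logical operators take bool operands and yield bool
Result type: bool


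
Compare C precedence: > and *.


'*' is multiplicative (level 10); '>' is relational (level 7)
Higher level binds tighter
'*' has higher precedence than '>'


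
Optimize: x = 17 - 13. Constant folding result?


17 - 13 = 4 at compile time
Optimized: x = 4


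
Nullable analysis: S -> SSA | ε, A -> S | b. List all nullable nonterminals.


A nonterminal is nullable iff some alternative derives ε (directly, or every symbol in it is nullable)
Nullable: {A, S}


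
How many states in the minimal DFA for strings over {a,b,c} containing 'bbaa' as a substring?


KMP-style automaton: 4 progress states + 1 absorbing accept = 5
Minimal DFA: 5 states


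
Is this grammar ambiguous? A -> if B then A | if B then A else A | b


dangling else: 'if B then if B then b else b' parses two ways
Ambiguous


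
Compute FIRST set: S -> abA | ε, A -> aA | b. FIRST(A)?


Per alternative of A: FIRST(aA) = {a}; FIRST(b) = {b}
FIRST(A) = {a, b}


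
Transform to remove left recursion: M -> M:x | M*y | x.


Left-recursive alternatives: M:x, M*y; non-recursive: x
Introduce M': M -> xM', M' -> :xM' | *yM' | ε


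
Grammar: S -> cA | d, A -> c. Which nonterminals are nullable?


A nonterminal is nullable iff some alternative derives ε (directly, or every symbol in it is nullable)
Nullable: {}


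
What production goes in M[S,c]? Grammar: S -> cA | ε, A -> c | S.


For [S, c]: 'c' ∈ FIRST(cA)
Entry: S -> cA


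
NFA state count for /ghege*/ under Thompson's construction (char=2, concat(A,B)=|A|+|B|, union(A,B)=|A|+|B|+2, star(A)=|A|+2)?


Syntax tree has 5 char leaf(s), 0 union(s), 1 star(s)
chars contribute 5×2 = 10; each union adds +2; each star adds +2
Total: 10 + 0 + 2 = 12 states


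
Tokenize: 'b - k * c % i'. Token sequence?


Scan left to right, longest-match per lexeme
Tokens: ID(b), OP(-), ID(k), OP(*), ID(c), OP(%), ID(i)


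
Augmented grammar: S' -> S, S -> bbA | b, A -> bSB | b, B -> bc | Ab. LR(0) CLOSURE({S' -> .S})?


Start: S' -> .S
For each item with dot before a nonterminal B, add B -> .γ for every B-production
Closure: [S' -> .S, S -> .bbA, S -> .b]


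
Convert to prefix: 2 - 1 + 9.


left-to-right (same/higher precedence on left): tree is (+ (- 2 1) 9)
Prefix: + - 2 1 9


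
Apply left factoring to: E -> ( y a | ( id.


Common prefix: '('
Factored: E -> ( E', E' -> y a | id


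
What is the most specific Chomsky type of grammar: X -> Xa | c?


Left-linear: every RHS is a terminal or one nonterminal followed by a terminal
Classification: Type 3 (Regular)


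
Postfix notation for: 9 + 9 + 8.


Left to right (same or higher precedence on left)
Postfix: 9 9 + 8 +


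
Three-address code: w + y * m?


Break into single-operator statements:
t1 = y * m
t2 = w + t1


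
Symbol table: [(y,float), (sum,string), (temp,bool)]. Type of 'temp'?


Lookup 'temp' → type bool


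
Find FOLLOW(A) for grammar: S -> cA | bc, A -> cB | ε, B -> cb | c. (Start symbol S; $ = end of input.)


$ ∈ FOLLOW(S). For each A -> αBβ: add FIRST(β)\{ε} to FOLLOW(B); if β nullable, add FOLLOW(A).
FOLLOW(A) = {$}


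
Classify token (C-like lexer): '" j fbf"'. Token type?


Pattern: double-quoted sequence
Type: STRING_LITERAL


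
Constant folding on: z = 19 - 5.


19 - 5 = 14 at compile time
Optimized: z = 14


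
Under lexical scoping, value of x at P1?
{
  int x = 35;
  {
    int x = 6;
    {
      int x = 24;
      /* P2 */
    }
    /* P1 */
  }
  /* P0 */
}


x declared in the same block as P1
x = 6


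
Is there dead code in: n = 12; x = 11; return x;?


n is assigned but never read
Dead: 'n = 12'


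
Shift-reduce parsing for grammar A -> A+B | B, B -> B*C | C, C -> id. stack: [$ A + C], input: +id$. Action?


'C' (not preceded by B*) is the handle for B -> C
Action: reduce (B -> C)


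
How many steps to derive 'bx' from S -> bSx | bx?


Derivation: S => bx
Steps: 1


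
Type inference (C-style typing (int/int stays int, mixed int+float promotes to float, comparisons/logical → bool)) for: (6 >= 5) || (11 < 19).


Operand types: bool || bool
Rule: logical operators take bool operands and yield bool
Result type: bool


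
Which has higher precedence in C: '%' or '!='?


'%' is multiplicative (level 10); '!=' is equality (level 6)
Higher level binds tighter
'%' has higher precedence than '!='


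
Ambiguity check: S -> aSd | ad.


balanced a^n…d^n: each string has a unique parse
Unambiguous


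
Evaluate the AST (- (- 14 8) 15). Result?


Evaluate inner: (- 14 8) = 6
Evaluate root: (- 6 15) = -9
Result: -9


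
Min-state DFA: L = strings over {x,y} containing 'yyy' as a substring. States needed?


KMP-style automaton: 3 progress states + 1 absorbing accept = 4
Minimal DFA: 4 states


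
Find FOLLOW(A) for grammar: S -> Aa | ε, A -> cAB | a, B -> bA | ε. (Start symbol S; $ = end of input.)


$ ∈ FOLLOW(S). For each A -> αBβ: add FIRST(β)\{ε} to FOLLOW(B); if β nullable, add FOLLOW(A).
FOLLOW(A) = {a, b}


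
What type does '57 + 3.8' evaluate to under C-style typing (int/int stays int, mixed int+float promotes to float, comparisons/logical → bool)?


Operand types: int + float
Rule: mixed int/float promotes to float; int/int stays int
Result type: float


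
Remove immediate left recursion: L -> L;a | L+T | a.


Left-recursive alternatives: L;a, L+T; non-recursive: a
Introduce L': L -> aL', L' -> ;aL' | +TL' | ε


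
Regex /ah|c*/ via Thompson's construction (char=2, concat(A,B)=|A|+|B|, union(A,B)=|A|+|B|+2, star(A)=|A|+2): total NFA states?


Syntax tree has 3 char leaf(s), 1 union(s), 1 star(s)
chars contribute 3×2 = 6; each union adds +2; each star adds +2
Total: 6 + 2 + 2 = 10 states


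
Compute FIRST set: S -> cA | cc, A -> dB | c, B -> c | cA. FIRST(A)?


Per alternative of A: FIRST(dB) = {d}; FIRST(c) = {c}
FIRST(A) = {c, d}


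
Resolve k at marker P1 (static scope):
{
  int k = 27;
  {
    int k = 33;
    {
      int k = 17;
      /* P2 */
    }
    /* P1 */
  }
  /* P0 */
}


k declared in the same block as P1
k = 33


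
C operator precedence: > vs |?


'>' is relational (level 7); '|' is bitwise OR (level 3)
Higher level binds tighter
'>' has higher precedence than '|'


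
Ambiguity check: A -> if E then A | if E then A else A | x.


dangling else: 'if E then if E then x else x' parses two ways
Ambiguous


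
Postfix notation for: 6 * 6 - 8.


Left to right (same or higher precedence on left)
Postfix: 6 6 * 8 -


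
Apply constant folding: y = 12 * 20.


12 * 20 = 240 at compile time
Optimized: y = 240


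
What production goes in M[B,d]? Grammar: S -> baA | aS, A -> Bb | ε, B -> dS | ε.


For [B, d]: 'd' ∈ FIRST(dS)
Entry: B -> dS


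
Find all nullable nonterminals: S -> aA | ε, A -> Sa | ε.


A nonterminal is nullable iff some alternative derives ε (directly, or every symbol in it is nullable)
Nullable: {A, S}


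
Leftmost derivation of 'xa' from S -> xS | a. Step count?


Derivation: S => xS => xa
Steps: 2


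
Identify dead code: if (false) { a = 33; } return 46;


condition is constant false, so the whole block is unreachable
Dead: 'if (false) { a = 33; }'


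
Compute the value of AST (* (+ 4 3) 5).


Evaluate inner: (+ 4 3) = 7
Evaluate root: (* 7 5) = 35
Result: 35
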